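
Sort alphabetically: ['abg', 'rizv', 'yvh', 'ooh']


Compare strings character by character (the first differing letter decides):
  'abg' < 'ooh' since 'a' < 'o' at position 1
  'ooh' < 'rizv' since 'o' < 'r' at position 1
  'rizv' < 'yvh' since 'r' < 'y' at position 1
Chaining these comparisons gives the alphabetical order.
Final answer: ['abg', 'ooh', 'rizv', 'yvh']


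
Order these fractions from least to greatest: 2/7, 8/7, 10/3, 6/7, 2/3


Convert to decimal for comparison:
  2/7 = 0.2857
  8/7 = 1.1429
  10/3 = 3.3333
  6/7 = 0.8571
  2/3 = 0.6667
Decimals in increasing order: 0.2857 < 0.6667 < 0.8571 < 1.1429 < 3.3333
Writing each back as its fraction gives the sorted order.
Final answer: 2/7, 2/3, 6/7, 8/7, 10/3


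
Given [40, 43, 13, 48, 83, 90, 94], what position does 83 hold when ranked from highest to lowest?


Sort descending: [94, 90, 83, 48, 43, 40, 13]
Find 83 in the sorted list.
83 is at position 3.
Final answer: 3


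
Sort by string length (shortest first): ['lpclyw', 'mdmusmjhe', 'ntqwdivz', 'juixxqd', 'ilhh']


Compute lengths:
  'lpclyw' has length 6
  'mdmusmjhe' has length 9
  'ntqwdivz' has length 8
  'juixxqd' has length 7
  'ilhh' has length 4
Lengths in increasing order: 4 < 6 < 7 < 8 < 9
Listing the words in that order gives the answer.
Final answer: ['ilhh', 'lpclyw', 'juixxqd', 'ntqwdivz', 'mdmusmjhe']


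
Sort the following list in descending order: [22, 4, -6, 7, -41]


Original list: [22, 4, -6, 7, -41]
Repeatedly take the largest remaining element:
  Remaining [22, 4, -6, 7, -41] -> largest is 22
  Remaining [4, -6, 7, -41] -> largest is 7
  Remaining [4, -6, -41] -> largest is 4
  Remaining [-6, -41] -> largest is -6
  Remaining [-41] -> largest is -41
Collecting the picks in order gives the descending list.
Final answer: [22, 7, 4, -6, -41]


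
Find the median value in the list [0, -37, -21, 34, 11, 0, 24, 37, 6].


First, sort the list: [-37, -21, 0, 0, 6, 11, 24, 34, 37]
The list has 9 elements (odd count).
The middle index is 4 (0-based), and the element there is 6.
Final answer: 6


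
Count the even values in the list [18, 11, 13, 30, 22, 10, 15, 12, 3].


Check each element:
  18 is even
  11 is odd
  13 is odd
  30 is even
  22 is even
  10 is even
  15 is odd
  12 is even
  3 is odd
Evens: [18, 30, 22, 10, 12]
Count of evens = 5
Final answer: 5


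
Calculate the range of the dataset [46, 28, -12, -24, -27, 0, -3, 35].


Maximum value: 46
Minimum value: -27
Range = 46 - (-27) = 73
Final answer: 73


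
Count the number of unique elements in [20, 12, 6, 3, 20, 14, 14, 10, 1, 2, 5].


List all unique values:
Distinct values: [1, 2, 3, 5, 6, 10, 12, 14, 20]
Count = 9
Final answer: 9


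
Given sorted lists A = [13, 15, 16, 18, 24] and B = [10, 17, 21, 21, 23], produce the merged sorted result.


List A: [13, 15, 16, 18, 24]
List B: [10, 17, 21, 21, 23]
Repeatedly compare the front elements and take the smaller:
  13 vs 10 -> take 10
  13 vs 17 -> take 13
  15 vs 17 -> take 15
  16 vs 17 -> take 16
  18 vs 17 -> take 17
  18 vs 21 -> take 18
  24 vs 21 -> take 21
  24 vs 21 -> take 21
  24 vs 23 -> take 23
  B is exhausted; append the rest of A: [24]
Final answer: [10, 13, 15, 16, 17, 18, 21, 21, 23, 24]


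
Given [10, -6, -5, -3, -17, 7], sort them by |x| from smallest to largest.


Compute absolute values:
  |10| = 10
  |-6| = 6
  |-5| = 5
  |-3| = 3
  |-17| = 17
  |7| = 7
Absolute values in increasing order: 3 < 5 < 6 < 7 < 10 < 17
Listing the original numbers in that order gives the answer.
Final answer: [-3, -5, -6, 7, 10, -17]


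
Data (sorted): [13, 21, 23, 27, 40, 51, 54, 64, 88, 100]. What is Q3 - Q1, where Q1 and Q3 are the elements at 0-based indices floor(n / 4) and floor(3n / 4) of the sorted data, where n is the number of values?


The data has n = 10 elements.
Q1 index = floor(10 / 4) = floor(2.5) = 2; Q3 index = floor(3 * 10 / 4) = floor(7.5) = 7
Q1 = element at index 2 = 23
Q3 = element at index 7 = 64
IQR = 64 - 23 = 41
Final answer: 41


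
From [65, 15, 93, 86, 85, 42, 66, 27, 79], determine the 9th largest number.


Sort descending: [93, 86, 85, 79, 66, 65, 42, 27, 15]
The 9th element (1-indexed) is at index 8.
Value = 15
Final answer: 15


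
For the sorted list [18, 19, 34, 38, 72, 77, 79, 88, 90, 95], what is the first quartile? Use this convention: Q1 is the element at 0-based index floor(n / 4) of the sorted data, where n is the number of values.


The list has n = 10 elements.
Q1 index = floor(10 / 4) = floor(2.5) = 2
Counting from index 0 in the sorted data, the element at index 2 is 34.
Final answer: 34


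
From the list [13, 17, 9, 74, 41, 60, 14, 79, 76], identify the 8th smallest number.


Sort ascending: [9, 13, 14, 17, 41, 60, 74, 76, 79]
The 8th element (1-indexed) is at index 7.
Value = 76
Final answer: 76


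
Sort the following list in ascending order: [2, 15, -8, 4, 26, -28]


Original list: [2, 15, -8, 4, 26, -28]
Repeatedly take the smallest remaining element:
  Remaining [2, 15, -8, 4, 26, -28] -> smallest is -28
  Remaining [2, 15, -8, 4, 26] -> smallest is -8
  Remaining [2, 15, 4, 26] -> smallest is 2
  Remaining [15, 4, 26] -> smallest is 4
  Remaining [15, 26] -> smallest is 15
  Remaining [26] -> smallest is 26
Collecting the picks in order gives the sorted list.
Final answer: [-28, -8, 2, 4, 15, 26]


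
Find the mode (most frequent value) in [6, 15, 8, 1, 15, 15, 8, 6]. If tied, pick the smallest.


Count the frequency of each value:
  1 appears 1 time(s)
  6 appears 2 time(s)
  8 appears 2 time(s)
  15 appears 3 time(s)
Maximum frequency is 3.
Only 15 reaches that frequency, so it is the mode.
Final answer: 15


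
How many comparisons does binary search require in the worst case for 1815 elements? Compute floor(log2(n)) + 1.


Binary search halves the search space each step.
Maximum comparisons = floor(log2(1815)) + 1
log2(1815) = 10.8258
floor(log2(1815)) = 10, so 10 + 1 = 11
Final answer: 11


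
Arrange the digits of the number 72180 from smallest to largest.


The number 72180 has digits: 7, 2, 1, 8, 0
Sorted: 0, 1, 2, 7, 8
Joining the sorted digits gives the result.
Final answer: 01278


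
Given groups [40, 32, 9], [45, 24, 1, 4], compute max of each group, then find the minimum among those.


Find max of each group:
  Group 1: [40, 32, 9] -> max = 40
  Group 2: [45, 24, 1, 4] -> max = 45
Maxes: [40, 45]
Minimum of maxes = 40
Final answer: 40


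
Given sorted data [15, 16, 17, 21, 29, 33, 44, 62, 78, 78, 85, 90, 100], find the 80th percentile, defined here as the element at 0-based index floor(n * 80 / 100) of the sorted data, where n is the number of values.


The dataset has n = 13 elements.
Index = floor(13 * 80 / 100) = floor(1040 / 100) = floor(10.4) = 10
Counting from index 0 in the sorted data, the element at index 10 is 85.
Final answer: 85


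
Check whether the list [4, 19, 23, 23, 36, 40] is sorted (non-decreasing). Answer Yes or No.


Check consecutive pairs:
  4 <= 19? True
  19 <= 23? True
  23 <= 23? True
  23 <= 36? True
  36 <= 40? True
Every consecutive pair is in order, so the list is non-decreasing.
Final answer: Yes


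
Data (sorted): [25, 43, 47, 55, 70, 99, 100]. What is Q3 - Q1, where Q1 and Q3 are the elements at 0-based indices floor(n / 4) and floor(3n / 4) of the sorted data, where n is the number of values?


The data has n = 7 elements.
Q1 index = floor(7 / 4) = floor(1.75) = 1; Q3 index = floor(3 * 7 / 4) = floor(5.25) = 5
Q1 = element at index 1 = 43
Q3 = element at index 5 = 99
IQR = 99 - 43 = 56
Final answer: 56


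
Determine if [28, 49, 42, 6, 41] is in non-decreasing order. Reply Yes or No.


Check consecutive pairs:
  28 <= 49? True
  49 <= 42? False
  42 <= 6? False
  6 <= 41? True
2 consecutive pair(s) are out of order, so the list is not sorted.
Final answer: No


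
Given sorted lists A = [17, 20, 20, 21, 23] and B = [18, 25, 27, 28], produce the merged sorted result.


List A: [17, 20, 20, 21, 23]
List B: [18, 25, 27, 28]
Repeatedly compare the front elements and take the smaller:
  17 vs 18 -> take 17
  20 vs 18 -> take 18
  20 vs 25 -> take 20
  20 vs 25 -> take 20
  21 vs 25 -> take 21
  23 vs 25 -> take 23
  A is exhausted; append the rest of B: [25, 27, 28]
Final answer: [17, 18, 20, 20, 21, 23, 25, 27, 28]


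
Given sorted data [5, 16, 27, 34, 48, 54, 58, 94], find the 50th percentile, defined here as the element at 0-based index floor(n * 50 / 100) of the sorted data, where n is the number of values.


The dataset has n = 8 elements.
Index = floor(8 * 50 / 100) = floor(400 / 100) = floor(4) = 4
Counting from index 0 in the sorted data, the element at index 4 is 48.
Final answer: 48


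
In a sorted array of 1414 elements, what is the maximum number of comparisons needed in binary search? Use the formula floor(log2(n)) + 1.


Binary search halves the search space each step.
Maximum comparisons = floor(log2(1414)) + 1
log2(1414) = 10.4656
floor(log2(1414)) = 10, so 10 + 1 = 11
Final answer: 11


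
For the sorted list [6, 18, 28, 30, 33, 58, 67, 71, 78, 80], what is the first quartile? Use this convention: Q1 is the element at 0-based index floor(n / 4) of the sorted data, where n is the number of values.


The list has n = 10 elements.
Q1 index = floor(10 / 4) = floor(2.5) = 2
Counting from index 0 in the sorted data, the element at index 2 is 28.
Final answer: 28


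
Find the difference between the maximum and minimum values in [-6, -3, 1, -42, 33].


Maximum value: 33
Minimum value: -42
Range = 33 - (-42) = 75
Final answer: 75


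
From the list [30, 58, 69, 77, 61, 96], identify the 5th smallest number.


Sort ascending: [30, 58, 61, 69, 77, 96]
The 5th element (1-indexed) is at index 4.
Value = 77
Final answer: 77


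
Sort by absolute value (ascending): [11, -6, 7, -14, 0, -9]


Compute absolute values:
  |11| = 11
  |-6| = 6
  |7| = 7
  |-14| = 14
  |0| = 0
  |-9| = 9
Absolute values in increasing order: 0 < 6 < 7 < 9 < 11 < 14
Listing the original numbers in that order gives the answer.
Final answer: [0, -6, 7, -9, 11, -14]


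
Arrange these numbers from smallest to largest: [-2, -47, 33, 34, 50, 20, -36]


Original list: [-2, -47, 33, 34, 50, 20, -36]
Repeatedly take the smallest remaining element:
  Remaining [-2, -47, 33, 34, 50, 20, -36] -> smallest is -47
  Remaining [-2, 33, 34, 50, 20, -36] -> smallest is -36
  Remaining [-2, 33, 34, 50, 20] -> smallest is -2
  Remaining [33, 34, 50, 20] -> smallest is 20
  Remaining [33, 34, 50] -> smallest is 33
  Remaining [34, 50] -> smallest is 34
  Remaining [50] -> smallest is 50
Collecting the picks in order gives the sorted list.
Final answer: [-47, -36, -2, 20, 33, 34, 50]


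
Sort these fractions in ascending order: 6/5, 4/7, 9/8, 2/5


Convert to decimal for comparison:
  6/5 = 1.2
  4/7 = 0.5714
  9/8 = 1.125
  2/5 = 0.4
Decimals in increasing order: 0.4 < 0.5714 < 1.125 < 1.2
Writing each back as its fraction gives the sorted order.
Final answer: 2/5, 4/7, 9/8, 6/5


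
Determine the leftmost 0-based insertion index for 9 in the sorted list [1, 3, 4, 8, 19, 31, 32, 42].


List is sorted: [1, 3, 4, 8, 19, 31, 32, 42]
We need the leftmost position where 9 can be inserted, i.e. the first index whose element is >= 9 (or the end of the list if none is).
Binary search with low=0, high=8 (0-based indices):
  low=0, high=8, mid=4: a[4]=19 >= 9, so high = 4
  low=0, high=4, mid=2: a[2]=4 < 9, so low = 3
  low=3, high=4, mid=3: a[3]=8 < 9, so low = 4
Now low = high = 4, so the insertion index is 4.
Final answer: 4


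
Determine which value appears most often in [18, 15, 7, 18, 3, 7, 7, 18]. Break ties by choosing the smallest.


Count the frequency of each value:
  3 appears 1 time(s)
  7 appears 3 time(s)
  15 appears 1 time(s)
  18 appears 3 time(s)
Maximum frequency is 3.
Values reaching that frequency: [7, 18]; the smallest is 7.
Final answer: 7


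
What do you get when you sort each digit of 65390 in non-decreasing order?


The number 65390 has digits: 6, 5, 3, 9, 0
Sorted: 0, 3, 5, 6, 9
Joining the sorted digits gives the result.
Final answer: 03569


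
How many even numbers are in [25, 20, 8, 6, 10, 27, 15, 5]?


Check each element:
  25 is odd
  20 is even
  8 is even
  6 is even
  10 is even
  27 is odd
  15 is odd
  5 is odd
Evens: [20, 8, 6, 10]
Count of evens = 4
Final answer: 4


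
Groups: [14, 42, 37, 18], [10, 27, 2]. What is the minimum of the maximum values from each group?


Find max of each group:
  Group 1: [14, 42, 37, 18] -> max = 42
  Group 2: [10, 27, 2] -> max = 27
Maxes: [42, 27]
Minimum of maxes = 27
Final answer: 27


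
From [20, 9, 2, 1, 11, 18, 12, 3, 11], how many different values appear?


List all unique values:
Distinct values: [1, 2, 3, 9, 11, 12, 18, 20]
Count = 8
Final answer: 8


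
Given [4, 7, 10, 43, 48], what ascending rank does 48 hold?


Sort ascending: [4, 7, 10, 43, 48]
Find 48 in the sorted list.
48 is at position 5 (1-indexed).
Final answer: 5


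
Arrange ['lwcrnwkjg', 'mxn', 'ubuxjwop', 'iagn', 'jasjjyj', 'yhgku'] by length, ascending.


Compute lengths:
  'lwcrnwkjg' has length 9
  'mxn' has length 3
  'ubuxjwop' has length 8
  'iagn' has length 4
  'jasjjyj' has length 7
  'yhgku' has length 5
Lengths in increasing order: 3 < 4 < 5 < 7 < 8 < 9
Listing the words in that order gives the answer.
Final answer: ['mxn', 'iagn', 'yhgku', 'jasjjyj', 'ubuxjwop', 'lwcrnwkjg']


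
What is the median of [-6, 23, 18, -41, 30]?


First, sort the list: [-41, -6, 18, 23, 30]
The list has 5 elements (odd count).
The middle index is 2 (0-based), and the element there is 18.
Final answer: 18


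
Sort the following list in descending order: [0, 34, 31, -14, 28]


Original list: [0, 34, 31, -14, 28]
Repeatedly take the largest remaining element:
  Remaining [0, 34, 31, -14, 28] -> largest is 34
  Remaining [0, 31, -14, 28] -> largest is 31
  Remaining [0, -14, 28] -> largest is 28
  Remaining [0, -14] -> largest is 0
  Remaining [-14] -> largest is -14
Collecting the picks in order gives the descending list.
Final answer: [34, 31, 28, 0, -14]


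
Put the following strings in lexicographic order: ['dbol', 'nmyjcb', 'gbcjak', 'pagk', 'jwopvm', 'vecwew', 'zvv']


Compare strings character by character (the first differing letter decides):
  'dbol' < 'gbcjak' since 'd' < 'g' at position 1
  'gbcjak' < 'jwopvm' since 'g' < 'j' at position 1
  'jwopvm' < 'nmyjcb' since 'j' < 'n' at position 1
  'nmyjcb' < 'pagk' since 'n' < 'p' at position 1
  'pagk' < 'vecwew' since 'p' < 'v' at position 1
  'vecwew' < 'zvv' since 'v' < 'z' at position 1
Chaining these comparisons gives the alphabetical order.
Final answer: ['dbol', 'gbcjak', 'jwopvm', 'nmyjcb', 'pagk', 'vecwew', 'zvv']


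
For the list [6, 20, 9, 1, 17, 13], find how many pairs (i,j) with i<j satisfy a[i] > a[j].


For each element, count the later elements that are smaller than it:
  6 (index 0): smaller elements after it = [1] -> 1
  20 (index 1): smaller elements after it = [9, 1, 17, 13] -> 4
  9 (index 2): smaller elements after it = [1] -> 1
  1 (index 3): smaller elements after it = [] -> 0
  17 (index 4): smaller elements after it = [13] -> 1
Total inversions = 1 + 4 + 1 + 0 + 1 = 7
Final answer: 7


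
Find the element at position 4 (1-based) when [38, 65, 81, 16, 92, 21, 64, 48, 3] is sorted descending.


Sort descending: [92, 81, 65, 64, 48, 38, 21, 16, 3]
The 4th element (1-indexed) is at index 3.
Value = 64
Final answer: 64


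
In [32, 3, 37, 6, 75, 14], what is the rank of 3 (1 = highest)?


Sort descending: [75, 37, 32, 14, 6, 3]
Find 3 in the sorted list.
3 is at position 6.
Final answer: 6


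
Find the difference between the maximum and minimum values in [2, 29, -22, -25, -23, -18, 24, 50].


Maximum value: 50
Minimum value: -25
Range = 50 - (-25) = 75
Final answer: 75


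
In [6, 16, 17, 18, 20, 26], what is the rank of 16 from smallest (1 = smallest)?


Sort ascending: [6, 16, 17, 18, 20, 26]
Find 16 in the sorted list.
16 is at position 2 (1-indexed).
Final answer: 2


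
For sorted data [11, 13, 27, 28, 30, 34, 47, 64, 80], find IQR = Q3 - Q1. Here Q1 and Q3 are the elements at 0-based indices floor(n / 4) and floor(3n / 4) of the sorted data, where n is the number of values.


The data has n = 9 elements.
Q1 index = floor(9 / 4) = floor(2.25) = 2; Q3 index = floor(3 * 9 / 4) = floor(6.75) = 6
Q1 = element at index 2 = 27
Q3 = element at index 6 = 47
IQR = 47 - 27 = 20
Final answer: 20


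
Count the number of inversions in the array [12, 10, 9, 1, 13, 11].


For each element, count the later elements that are smaller than it:
  12 (index 0): smaller elements after it = [10, 9, 1, 11] -> 4
  10 (index 1): smaller elements after it = [9, 1] -> 2
  9 (index 2): smaller elements after it = [1] -> 1
  1 (index 3): smaller elements after it = [] -> 0
  13 (index 4): smaller elements after it = [11] -> 1
Total inversions = 4 + 2 + 1 + 0 + 1 = 8
Final answer: 8


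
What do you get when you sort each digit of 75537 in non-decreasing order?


The number 75537 has digits: 7, 5, 5, 3, 7
Sorted: 3, 5, 5, 7, 7
Joining the sorted digits gives the result.
Final answer: 35577


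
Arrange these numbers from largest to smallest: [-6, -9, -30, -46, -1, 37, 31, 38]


Original list: [-6, -9, -30, -46, -1, 37, 31, 38]
Repeatedly take the largest remaining element:
  Remaining [-6, -9, -30, -46, -1, 37, 31, 38] -> largest is 38
  Remaining [-6, -9, -30, -46, -1, 37, 31] -> largest is 37
  Remaining [-6, -9, -30, -46, -1, 31] -> largest is 31
  Remaining [-6, -9, -30, -46, -1] -> largest is -1
  Remaining [-6, -9, -30, -46] -> largest is -6
  Remaining [-9, -30, -46] -> largest is -9
  Remaining [-30, -46] -> largest is -30
  Remaining [-46] -> largest is -46
Collecting the picks in order gives the descending list.
Final answer: [38, 37, 31, -1, -6, -9, -30, -46]


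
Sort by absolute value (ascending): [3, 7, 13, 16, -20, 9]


Compute absolute values:
  |3| = 3
  |7| = 7
  |13| = 13
  |16| = 16
  |-20| = 20
  |9| = 9
Absolute values in increasing order: 3 < 7 < 9 < 13 < 16 < 20
Listing the original numbers in that order gives the answer.
Final answer: [3, 7, 9, 13, 16, -20]


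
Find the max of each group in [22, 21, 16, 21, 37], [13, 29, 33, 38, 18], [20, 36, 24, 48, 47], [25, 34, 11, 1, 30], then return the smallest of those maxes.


Find max of each group:
  Group 1: [22, 21, 16, 21, 37] -> max = 37
  Group 2: [13, 29, 33, 38, 18] -> max = 38
  Group 3: [20, 36, 24, 48, 47] -> max = 48
  Group 4: [25, 34, 11, 1, 30] -> max = 34
Maxes: [37, 38, 48, 34]
Minimum of maxes = 34
Final answer: 34


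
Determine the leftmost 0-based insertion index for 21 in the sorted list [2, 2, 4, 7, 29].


List is sorted: [2, 2, 4, 7, 29]
We need the leftmost position where 21 can be inserted, i.e. the first index whose element is >= 21 (or the end of the list if none is).
Binary search with low=0, high=5 (0-based indices):
  low=0, high=5, mid=2: a[2]=4 < 21, so low = 3
  low=3, high=5, mid=4: a[4]=29 >= 21, so high = 4
  low=3, high=4, mid=3: a[3]=7 < 21, so low = 4
Now low = high = 4, so the insertion index is 4.
Final answer: 4


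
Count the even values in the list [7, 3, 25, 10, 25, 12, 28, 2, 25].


Check each element:
  7 is odd
  3 is odd
  25 is odd
  10 is even
  25 is odd
  12 is even
  28 is even
  2 is even
  25 is odd
Evens: [10, 12, 28, 2]
Count of evens = 4
Final answer: 4


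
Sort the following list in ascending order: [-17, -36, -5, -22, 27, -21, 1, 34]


Original list: [-17, -36, -5, -22, 27, -21, 1, 34]
Repeatedly take the smallest remaining element:
  Remaining [-17, -36, -5, -22, 27, -21, 1, 34] -> smallest is -36
  Remaining [-17, -5, -22, 27, -21, 1, 34] -> smallest is -22
  Remaining [-17, -5, 27, -21, 1, 34] -> smallest is -21
  Remaining [-17, -5, 27, 1, 34] -> smallest is -17
  Remaining [-5, 27, 1, 34] -> smallest is -5
  Remaining [27, 1, 34] -> smallest is 1
  Remaining [27, 34] -> smallest is 27
  Remaining [34] -> smallest is 34
Collecting the picks in order gives the sorted list.
Final answer: [-36, -22, -21, -17, -5, 1, 27, 34]


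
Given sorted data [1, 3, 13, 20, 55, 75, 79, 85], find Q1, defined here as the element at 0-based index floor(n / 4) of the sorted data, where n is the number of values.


The list has n = 8 elements.
Q1 index = floor(8 / 4) = floor(2) = 2
Counting from index 0 in the sorted data, the element at index 2 is 13.
Final answer: 13


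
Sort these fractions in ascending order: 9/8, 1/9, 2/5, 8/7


Convert to decimal for comparison:
  9/8 = 1.125
  1/9 = 0.1111
  2/5 = 0.4
  8/7 = 1.1429
Decimals in increasing order: 0.1111 < 0.4 < 1.125 < 1.1429
Writing each back as its fraction gives the sorted order.
Final answer: 1/9, 2/5, 9/8, 8/7


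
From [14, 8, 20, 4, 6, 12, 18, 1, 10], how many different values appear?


List all unique values:
Distinct values: [1, 4, 6, 8, 10, 12, 14, 18, 20]
Count = 9
Final answer: 9


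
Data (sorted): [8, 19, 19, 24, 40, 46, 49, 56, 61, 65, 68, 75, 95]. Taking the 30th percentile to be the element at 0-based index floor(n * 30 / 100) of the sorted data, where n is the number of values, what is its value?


The dataset has n = 13 elements.
Index = floor(13 * 30 / 100) = floor(390 / 100) = floor(3.9) = 3
Counting from index 0 in the sorted data, the element at index 3 is 24.
Final answer: 24


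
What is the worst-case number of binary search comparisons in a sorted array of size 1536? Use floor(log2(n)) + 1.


Binary search halves the search space each step.
Maximum comparisons = floor(log2(1536)) + 1
log2(1536) = 10.585
floor(log2(1536)) = 10, so 10 + 1 = 11
Final answer: 11


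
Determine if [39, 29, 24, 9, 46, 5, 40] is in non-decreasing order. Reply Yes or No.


Check consecutive pairs:
  39 <= 29? False
  29 <= 24? False
  24 <= 9? False
  9 <= 46? True
  46 <= 5? False
  5 <= 40? True
4 consecutive pair(s) are out of order, so the list is not sorted.
Final answer: No


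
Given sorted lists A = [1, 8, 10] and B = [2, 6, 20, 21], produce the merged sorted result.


List A: [1, 8, 10]
List B: [2, 6, 20, 21]
Repeatedly compare the front elements and take the smaller:
  1 vs 2 -> take 1
  8 vs 2 -> take 2
  8 vs 6 -> take 6
  8 vs 20 -> take 8
  10 vs 20 -> take 10
  A is exhausted; append the rest of B: [20, 21]
Final answer: [1, 2, 6, 8, 10, 20, 21]


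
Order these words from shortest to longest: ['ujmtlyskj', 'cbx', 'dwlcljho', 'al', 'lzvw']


Compute lengths:
  'ujmtlyskj' has length 9
  'cbx' has length 3
  'dwlcljho' has length 8
  'al' has length 2
  'lzvw' has length 4
Lengths in increasing order: 2 < 3 < 4 < 8 < 9
Listing the words in that order gives the answer.
Final answer: ['al', 'cbx', 'lzvw', 'dwlcljho', 'ujmtlyskj']


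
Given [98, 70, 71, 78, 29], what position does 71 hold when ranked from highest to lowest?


Sort descending: [98, 78, 71, 70, 29]
Find 71 in the sorted list.
71 is at position 3.
Final answer: 3


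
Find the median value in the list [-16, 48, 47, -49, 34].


First, sort the list: [-49, -16, 34, 47, 48]
The list has 5 elements (odd count).
The middle index is 2 (0-based), and the element there is 34.
Final answer: 34


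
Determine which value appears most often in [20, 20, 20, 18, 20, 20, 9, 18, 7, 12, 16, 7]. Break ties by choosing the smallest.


Count the frequency of each value:
  7 appears 2 time(s)
  9 appears 1 time(s)
  12 appears 1 time(s)
  16 appears 1 time(s)
  18 appears 2 time(s)
  20 appears 5 time(s)
Maximum frequency is 5.
Only 20 reaches that frequency, so it is the mode.
Final answer: 20


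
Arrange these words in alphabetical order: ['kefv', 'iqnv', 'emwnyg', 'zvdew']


Compare strings character by character (the first differing letter decides):
  'emwnyg' < 'iqnv' since 'e' < 'i' at position 1
  'iqnv' < 'kefv' since 'i' < 'k' at position 1
  'kefv' < 'zvdew' since 'k' < 'z' at position 1
Chaining these comparisons gives the alphabetical order.
Final answer: ['emwnyg', 'iqnv', 'kefv', 'zvdew']


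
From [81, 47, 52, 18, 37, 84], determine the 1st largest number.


Sort descending: [84, 81, 52, 47, 37, 18]
The 1st element (1-indexed) is at index 0.
Value = 84
Final answer: 84


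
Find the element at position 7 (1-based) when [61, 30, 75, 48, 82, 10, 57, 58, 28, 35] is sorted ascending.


Sort ascending: [10, 28, 30, 35, 48, 57, 58, 61, 75, 82]
The 7th element (1-indexed) is at index 6.
Value = 58
Final answer: 58


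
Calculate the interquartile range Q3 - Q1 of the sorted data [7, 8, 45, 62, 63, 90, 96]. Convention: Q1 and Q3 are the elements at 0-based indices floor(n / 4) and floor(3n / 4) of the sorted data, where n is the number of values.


The data has n = 7 elements.
Q1 index = floor(7 / 4) = floor(1.75) = 1; Q3 index = floor(3 * 7 / 4) = floor(5.25) = 5
Q1 = element at index 1 = 8
Q3 = element at index 5 = 90
IQR = 90 - 8 = 82
Final answer: 82


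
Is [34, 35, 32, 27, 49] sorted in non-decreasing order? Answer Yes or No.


Check consecutive pairs:
  34 <= 35? True
  35 <= 32? False
  32 <= 27? False
  27 <= 49? True
2 consecutive pair(s) are out of order, so the list is not sorted.
Final answer: No


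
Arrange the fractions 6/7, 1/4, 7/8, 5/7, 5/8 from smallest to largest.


Convert to decimal for comparison:
  6/7 = 0.8571
  1/4 = 0.25
  7/8 = 0.875
  5/7 = 0.7143
  5/8 = 0.625
Decimals in increasing order: 0.25 < 0.625 < 0.7143 < 0.8571 < 0.875
Writing each back as its fraction gives the sorted order.
Final answer: 1/4, 5/8, 5/7, 6/7, 7/8


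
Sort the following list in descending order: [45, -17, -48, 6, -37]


Original list: [45, -17, -48, 6, -37]
Repeatedly take the largest remaining element:
  Remaining [45, -17, -48, 6, -37] -> largest is 45
  Remaining [-17, -48, 6, -37] -> largest is 6
  Remaining [-17, -48, -37] -> largest is -17
  Remaining [-48, -37] -> largest is -37
  Remaining [-48] -> largest is -48
Collecting the picks in order gives the descending list.
Final answer: [45, 6, -17, -37, -48]


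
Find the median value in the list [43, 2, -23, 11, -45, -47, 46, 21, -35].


First, sort the list: [-47, -45, -35, -23, 2, 11, 21, 43, 46]
The list has 9 elements (odd count).
The middle index is 4 (0-based), and the element there is 2.
Final answer: 2


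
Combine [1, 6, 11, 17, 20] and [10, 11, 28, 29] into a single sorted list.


List A: [1, 6, 11, 17, 20]
List B: [10, 11, 28, 29]
Repeatedly compare the front elements and take the smaller:
  1 vs 10 -> take 1
  6 vs 10 -> take 6
  11 vs 10 -> take 10
  11 vs 11 -> take 11
  17 vs 11 -> take 11
  17 vs 28 -> take 17
  20 vs 28 -> take 20
  A is exhausted; append the rest of B: [28, 29]
Final answer: [1, 6, 10, 11, 11, 17, 20, 28, 29]


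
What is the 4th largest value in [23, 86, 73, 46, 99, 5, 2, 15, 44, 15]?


Sort descending: [99, 86, 73, 46, 44, 23, 15, 15, 5, 2]
The 4th element (1-indexed) is at index 3.
Value = 46
Final answer: 46


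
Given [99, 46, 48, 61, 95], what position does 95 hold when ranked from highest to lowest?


Sort descending: [99, 95, 61, 48, 46]
Find 95 in the sorted list.
95 is at position 2.
Final answer: 2


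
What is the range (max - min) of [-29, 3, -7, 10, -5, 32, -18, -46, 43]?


Maximum value: 43
Minimum value: -46
Range = 43 - (-46) = 89
Final answer: 89


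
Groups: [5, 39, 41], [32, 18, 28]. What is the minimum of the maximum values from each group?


Find max of each group:
  Group 1: [5, 39, 41] -> max = 41
  Group 2: [32, 18, 28] -> max = 32
Maxes: [41, 32]
Minimum of maxes = 32
Final answer: 32


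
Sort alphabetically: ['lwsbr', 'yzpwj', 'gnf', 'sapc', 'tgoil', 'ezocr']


Compare strings character by character (the first differing letter decides):
  'ezocr' < 'gnf' since 'e' < 'g' at position 1
  'gnf' < 'lwsbr' since 'g' < 'l' at position 1
  'lwsbr' < 'sapc' since 'l' < 's' at position 1
  'sapc' < 'tgoil' since 's' < 't' at position 1
  'tgoil' < 'yzpwj' since 't' < 'y' at position 1
Chaining these comparisons gives the alphabetical order.
Final answer: ['ezocr', 'gnf', 'lwsbr', 'sapc', 'tgoil', 'yzpwj']


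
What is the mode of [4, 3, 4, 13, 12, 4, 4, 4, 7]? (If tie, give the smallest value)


Count the frequency of each value:
  3 appears 1 time(s)
  4 appears 5 time(s)
  7 appears 1 time(s)
  12 appears 1 time(s)
  13 appears 1 time(s)
Maximum frequency is 5.
Only 4 reaches that frequency, so it is the mode.
Final answer: 4


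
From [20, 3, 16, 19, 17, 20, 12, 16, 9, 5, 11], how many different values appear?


List all unique values:
Distinct values: [3, 5, 9, 11, 12, 16, 17, 19, 20]
Count = 9
Final answer: 9


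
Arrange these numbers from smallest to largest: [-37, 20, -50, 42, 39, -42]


Original list: [-37, 20, -50, 42, 39, -42]
Repeatedly take the smallest remaining element:
  Remaining [-37, 20, -50, 42, 39, -42] -> smallest is -50
  Remaining [-37, 20, 42, 39, -42] -> smallest is -42
  Remaining [-37, 20, 42, 39] -> smallest is -37
  Remaining [20, 42, 39] -> smallest is 20
  Remaining [42, 39] -> smallest is 39
  Remaining [42] -> smallest is 42
Collecting the picks in order gives the sorted list.
Final answer: [-50, -42, -37, 20, 39, 42]


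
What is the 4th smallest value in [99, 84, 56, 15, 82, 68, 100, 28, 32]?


Sort ascending: [15, 28, 32, 56, 68, 82, 84, 99, 100]
The 4th element (1-indexed) is at index 3.
Value = 56
Final answer: 56


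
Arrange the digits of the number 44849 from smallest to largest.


The number 44849 has digits: 4, 4, 8, 4, 9
Sorted: 4, 4, 4, 8, 9
Joining the sorted digits gives the result.
Final answer: 44489


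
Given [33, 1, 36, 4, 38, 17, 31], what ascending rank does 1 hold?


Sort ascending: [1, 4, 17, 31, 33, 36, 38]
Find 1 in the sorted list.
1 is at position 1 (1-indexed).
Final answer: 1


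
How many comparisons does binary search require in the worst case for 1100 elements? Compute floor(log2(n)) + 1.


Binary search halves the search space each step.
Maximum comparisons = floor(log2(1100)) + 1
log2(1100) = 10.1033
floor(log2(1100)) = 10, so 10 + 1 = 11
Final answer: 11


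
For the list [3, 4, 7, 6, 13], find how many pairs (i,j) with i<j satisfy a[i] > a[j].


For each element, count the later elements that are smaller than it:
  3 (index 0): smaller elements after it = [] -> 0
  4 (index 1): smaller elements after it = [] -> 0
  7 (index 2): smaller elements after it = [6] -> 1
  6 (index 3): smaller elements after it = [] -> 0
Total inversions = 0 + 0 + 1 + 0 = 1
Final answer: 1


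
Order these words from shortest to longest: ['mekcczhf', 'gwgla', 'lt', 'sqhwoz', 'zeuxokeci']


Compute lengths:
  'mekcczhf' has length 8
  'gwgla' has length 5
  'lt' has length 2
  'sqhwoz' has length 6
  'zeuxokeci' has length 9
Lengths in increasing order: 2 < 5 < 6 < 8 < 9
Listing the words in that order gives the answer.
Final answer: ['lt', 'gwgla', 'sqhwoz', 'mekcczhf', 'zeuxokeci']


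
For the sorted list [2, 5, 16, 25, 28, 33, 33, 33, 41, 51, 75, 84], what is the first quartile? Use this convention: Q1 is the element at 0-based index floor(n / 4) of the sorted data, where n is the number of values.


The list has n = 12 elements.
Q1 index = floor(12 / 4) = floor(3) = 3
Counting from index 0 in the sorted data, the element at index 3 is 25.
Final answer: 25


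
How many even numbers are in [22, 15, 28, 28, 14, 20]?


Check each element:
  22 is even
  15 is odd
  28 is even
  28 is even
  14 is even
  20 is even
Evens: [22, 28, 28, 14, 20]
Count of evens = 5
Final answer: 5


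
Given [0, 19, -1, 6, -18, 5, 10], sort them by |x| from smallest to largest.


Compute absolute values:
  |0| = 0
  |19| = 19
  |-1| = 1
  |6| = 6
  |-18| = 18
  |5| = 5
  |10| = 10
Absolute values in increasing order: 0 < 1 < 5 < 6 < 10 < 18 < 19
Listing the original numbers in that order gives the answer.
Final answer: [0, -1, 5, 6, 10, -18, 19]


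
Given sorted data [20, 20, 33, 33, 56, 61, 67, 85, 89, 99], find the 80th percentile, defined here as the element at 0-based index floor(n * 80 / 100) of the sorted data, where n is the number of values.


The dataset has n = 10 elements.
Index = floor(10 * 80 / 100) = floor(800 / 100) = floor(8) = 8
Counting from index 0 in the sorted data, the element at index 8 is 89.
Final answer: 89


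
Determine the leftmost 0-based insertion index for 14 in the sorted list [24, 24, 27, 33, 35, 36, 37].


List is sorted: [24, 24, 27, 33, 35, 36, 37]
We need the leftmost position where 14 can be inserted, i.e. the first index whose element is >= 14 (or the end of the list if none is).
Binary search with low=0, high=7 (0-based indices):
  low=0, high=7, mid=3: a[3]=33 >= 14, so high = 3
  low=0, high=3, mid=1: a[1]=24 >= 14, so high = 1
  low=0, high=1, mid=0: a[0]=24 >= 14, so high = 0
Now low = high = 0, so the insertion index is 0.
Final answer: 0


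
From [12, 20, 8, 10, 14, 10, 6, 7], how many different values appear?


List all unique values:
Distinct values: [6, 7, 8, 10, 12, 14, 20]
Count = 7
Final answer: 7


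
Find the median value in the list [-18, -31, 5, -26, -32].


First, sort the list: [-32, -31, -26, -18, 5]
The list has 5 elements (odd count).
The middle index is 2 (0-based), and the element there is -26.
Final answer: -26


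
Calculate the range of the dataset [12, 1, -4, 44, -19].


Maximum value: 44
Minimum value: -19
Range = 44 - (-19) = 63
Final answer: 63


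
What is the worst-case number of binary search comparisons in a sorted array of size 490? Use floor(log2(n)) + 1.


Binary search halves the search space each step.
Maximum comparisons = floor(log2(490)) + 1
log2(490) = 8.9366
floor(log2(490)) = 8, so 8 + 1 = 9
Final answer: 9


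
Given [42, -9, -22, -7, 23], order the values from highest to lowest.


Original list: [42, -9, -22, -7, 23]
Repeatedly take the largest remaining element:
  Remaining [42, -9, -22, -7, 23] -> largest is 42
  Remaining [-9, -22, -7, 23] -> largest is 23
  Remaining [-9, -22, -7] -> largest is -7
  Remaining [-9, -22] -> largest is -9
  Remaining [-22] -> largest is -22
Collecting the picks in order gives the descending list.
Final answer: [42, 23, -7, -9, -22]


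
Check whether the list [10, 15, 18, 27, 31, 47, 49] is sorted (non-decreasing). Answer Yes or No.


Check consecutive pairs:
  10 <= 15? True
  15 <= 18? True
  18 <= 27? True
  27 <= 31? True
  31 <= 47? True
  47 <= 49? True
Every consecutive pair is in order, so the list is non-decreasing.
Final answer: Yes


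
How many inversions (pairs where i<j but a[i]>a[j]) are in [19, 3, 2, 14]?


For each element, count the later elements that are smaller than it:
  19 (index 0): smaller elements after it = [3, 2, 14] -> 3
  3 (index 1): smaller elements after it = [2] -> 1
  2 (index 2): smaller elements after it = [] -> 0
Total inversions = 3 + 1 + 0 = 4
Final answer: 4


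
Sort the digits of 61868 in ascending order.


The number 61868 has digits: 6, 1, 8, 6, 8
Sorted: 1, 6, 6, 8, 8
Joining the sorted digits gives the result.
Final answer: 16688


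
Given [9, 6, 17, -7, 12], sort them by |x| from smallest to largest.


Compute absolute values:
  |9| = 9
  |6| = 6
  |17| = 17
  |-7| = 7
  |12| = 12
Absolute values in increasing order: 6 < 7 < 9 < 12 < 17
Listing the original numbers in that order gives the answer.
Final answer: [6, -7, 9, 12, 17]


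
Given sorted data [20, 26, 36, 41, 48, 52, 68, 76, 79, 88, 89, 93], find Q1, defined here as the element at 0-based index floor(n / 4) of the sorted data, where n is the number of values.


The list has n = 12 elements.
Q1 index = floor(12 / 4) = floor(3) = 3
Counting from index 0 in the sorted data, the element at index 3 is 41.
Final answer: 41


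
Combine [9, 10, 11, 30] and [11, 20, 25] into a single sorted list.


List A: [9, 10, 11, 30]
List B: [11, 20, 25]
Repeatedly compare the front elements and take the smaller:
  9 vs 11 -> take 9
  10 vs 11 -> take 10
  11 vs 11 -> take 11
  30 vs 11 -> take 11
  30 vs 20 -> take 20
  30 vs 25 -> take 25
  B is exhausted; append the rest of A: [30]
Final answer: [9, 10, 11, 11, 20, 25, 30]


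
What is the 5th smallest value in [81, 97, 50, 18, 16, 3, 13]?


Sort ascending: [3, 13, 16, 18, 50, 81, 97]
The 5th element (1-indexed) is at index 4.
Value = 50
Final answer: 50


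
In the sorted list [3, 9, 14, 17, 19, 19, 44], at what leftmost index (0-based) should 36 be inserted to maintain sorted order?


List is sorted: [3, 9, 14, 17, 19, 19, 44]
We need the leftmost position where 36 can be inserted, i.e. the first index whose element is >= 36 (or the end of the list if none is).
Binary search with low=0, high=7 (0-based indices):
  low=0, high=7, mid=3: a[3]=17 < 36, so low = 4
  low=4, high=7, mid=5: a[5]=19 < 36, so low = 6
  low=6, high=7, mid=6: a[6]=44 >= 36, so high = 6
Now low = high = 6, so the insertion index is 6.
Final answer: 6


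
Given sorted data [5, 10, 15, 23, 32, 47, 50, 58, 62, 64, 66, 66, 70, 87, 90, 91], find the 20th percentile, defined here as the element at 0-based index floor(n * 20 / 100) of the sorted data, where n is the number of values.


The dataset has n = 16 elements.
Index = floor(16 * 20 / 100) = floor(320 / 100) = floor(3.2) = 3
Counting from index 0 in the sorted data, the element at index 3 is 23.
Final answer: 23


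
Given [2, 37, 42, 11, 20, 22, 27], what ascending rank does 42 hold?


Sort ascending: [2, 11, 20, 22, 27, 37, 42]
Find 42 in the sorted list.
42 is at position 7 (1-indexed).
Final answer: 7


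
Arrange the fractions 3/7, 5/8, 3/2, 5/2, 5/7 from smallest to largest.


Convert to decimal for comparison:
  3/7 = 0.4286
  5/8 = 0.625
  3/2 = 1.5
  5/2 = 2.5
  5/7 = 0.7143
Decimals in increasing order: 0.4286 < 0.625 < 0.7143 < 1.5 < 2.5
Writing each back as its fraction gives the sorted order.
Final answer: 3/7, 5/8, 5/7, 3/2, 5/2


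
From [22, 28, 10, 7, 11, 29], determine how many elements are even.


Check each element:
  22 is even
  28 is even
  10 is even
  7 is odd
  11 is odd
  29 is odd
Evens: [22, 28, 10]
Count of evens = 3
Final answer: 3


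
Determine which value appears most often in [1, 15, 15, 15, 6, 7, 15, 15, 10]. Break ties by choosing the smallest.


Count the frequency of each value:
  1 appears 1 time(s)
  6 appears 1 time(s)
  7 appears 1 time(s)
  10 appears 1 time(s)
  15 appears 5 time(s)
Maximum frequency is 5.
Only 15 reaches that frequency, so it is the mode.
Final answer: 15


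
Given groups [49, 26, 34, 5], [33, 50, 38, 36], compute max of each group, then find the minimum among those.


Find max of each group:
  Group 1: [49, 26, 34, 5] -> max = 49
  Group 2: [33, 50, 38, 36] -> max = 50
Maxes: [49, 50]
Minimum of maxes = 49
Final answer: 49


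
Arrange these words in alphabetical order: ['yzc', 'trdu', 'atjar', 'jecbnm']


Compare strings character by character (the first differing letter decides):
  'atjar' < 'jecbnm' since 'a' < 'j' at position 1
  'jecbnm' < 'trdu' since 'j' < 't' at position 1
  'trdu' < 'yzc' since 't' < 'y' at position 1
Chaining these comparisons gives the alphabetical order.
Final answer: ['atjar', 'jecbnm', 'trdu', 'yzc']


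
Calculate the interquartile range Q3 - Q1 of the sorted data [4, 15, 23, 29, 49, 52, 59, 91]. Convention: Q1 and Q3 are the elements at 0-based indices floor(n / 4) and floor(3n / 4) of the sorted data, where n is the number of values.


The data has n = 8 elements.
Q1 index = floor(8 / 4) = floor(2) = 2; Q3 index = floor(3 * 8 / 4) = floor(6) = 6
Q1 = element at index 2 = 23
Q3 = element at index 6 = 59
IQR = 59 - 23 = 36
Final answer: 36


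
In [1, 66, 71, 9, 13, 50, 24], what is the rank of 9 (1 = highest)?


Sort descending: [71, 66, 50, 24, 13, 9, 1]
Find 9 in the sorted list.
9 is at position 6.
Final answer: 6


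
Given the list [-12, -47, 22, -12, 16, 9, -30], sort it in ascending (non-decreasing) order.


Original list: [-12, -47, 22, -12, 16, 9, -30]
Repeatedly take the smallest remaining element:
  Remaining [-12, -47, 22, -12, 16, 9, -30] -> smallest is -47
  Remaining [-12, 22, -12, 16, 9, -30] -> smallest is -30
  Remaining [-12, 22, -12, 16, 9] -> smallest is -12
  Remaining [22, -12, 16, 9] -> smallest is -12
  Remaining [22, 16, 9] -> smallest is 9
  Remaining [22, 16] -> smallest is 16
  Remaining [22] -> smallest is 22
Collecting the picks in order gives the sorted list.
Final answer: [-47, -30, -12, -12, 9, 16, 22]
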